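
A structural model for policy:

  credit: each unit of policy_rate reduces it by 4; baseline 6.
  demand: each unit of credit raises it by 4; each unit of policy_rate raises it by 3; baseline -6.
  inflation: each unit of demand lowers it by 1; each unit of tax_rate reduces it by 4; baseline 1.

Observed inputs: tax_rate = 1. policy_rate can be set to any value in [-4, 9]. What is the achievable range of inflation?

-73 to 96

Substituting into the demand equation gives demand = -13*policy_rate + 18.
This gives inflation = 13*policy_rate - 21.
Linear in policy_rate, so extremes are at the endpoints: policy_rate = -4 gives inflation = -73; policy_rate = 9 gives inflation = 96.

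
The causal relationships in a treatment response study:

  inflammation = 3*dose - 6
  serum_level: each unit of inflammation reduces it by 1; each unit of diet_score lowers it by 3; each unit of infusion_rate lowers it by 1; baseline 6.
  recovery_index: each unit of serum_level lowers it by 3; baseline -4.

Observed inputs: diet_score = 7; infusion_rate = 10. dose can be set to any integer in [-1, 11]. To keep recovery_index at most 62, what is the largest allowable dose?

Substituting into the serum_level equation gives serum_level = -3*dose - 19.
So recovery_index = 9*dose + 53.
Require 9*dose + 53 ≤ 62, so dose ≤ 1.
The largest integer in [-1, 11] satisfying this is 1.

dose = 1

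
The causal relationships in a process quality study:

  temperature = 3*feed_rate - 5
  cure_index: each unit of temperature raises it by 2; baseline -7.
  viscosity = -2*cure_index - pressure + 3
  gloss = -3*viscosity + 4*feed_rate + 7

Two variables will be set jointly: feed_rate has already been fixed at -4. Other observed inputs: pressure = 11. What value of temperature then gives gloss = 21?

With feed_rate held at -4:
Intervening on temperature fixes its value directly, overriding its dependence on feed_rate.
Substituting into the viscosity equation gives viscosity = -4*temperature + 6.
Substituting into the gloss equation gives gloss = 12*temperature - 27.
Solve 12*temperature - 27 = 21: temperature = (21 + 27) / 12 = 4.

temperature = 4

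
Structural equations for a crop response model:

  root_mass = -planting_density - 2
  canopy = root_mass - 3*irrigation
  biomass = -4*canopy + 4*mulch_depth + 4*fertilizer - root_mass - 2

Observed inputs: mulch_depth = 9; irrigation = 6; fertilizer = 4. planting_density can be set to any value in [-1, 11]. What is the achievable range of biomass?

Substituting into the canopy equation gives canopy = -planting_density - 20.
Substituting into the biomass equation gives biomass = 5*planting_density + 132.
Linear in planting_density, so extremes are at the endpoints: planting_density = -1 gives biomass = 127; planting_density = 11 gives biomass = 187.

127 to 187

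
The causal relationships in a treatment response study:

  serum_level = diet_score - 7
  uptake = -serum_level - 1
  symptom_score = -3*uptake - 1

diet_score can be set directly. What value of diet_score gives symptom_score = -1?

Substituting into the uptake equation gives uptake = -diet_score + 6.
Substituting into the symptom_score equation gives symptom_score = 3*diet_score - 19.
Solve 3*diet_score - 19 = -1: diet_score = (-1 + 19) / 3 = 6.

diet_score = 6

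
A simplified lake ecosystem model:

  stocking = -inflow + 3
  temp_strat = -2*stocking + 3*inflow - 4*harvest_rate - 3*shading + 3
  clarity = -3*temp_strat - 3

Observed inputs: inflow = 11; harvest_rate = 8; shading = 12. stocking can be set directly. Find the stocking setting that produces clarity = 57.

Intervening on stocking fixes its value directly, overriding its dependence on inflow.
Substituting into the temp_strat equation gives temp_strat = -2*stocking - 32.
Substituting into the clarity equation gives clarity = 6*stocking + 93.
Solve 6*stocking + 93 = 57: stocking = (57 - 93) / 6 = -6.

stocking = -6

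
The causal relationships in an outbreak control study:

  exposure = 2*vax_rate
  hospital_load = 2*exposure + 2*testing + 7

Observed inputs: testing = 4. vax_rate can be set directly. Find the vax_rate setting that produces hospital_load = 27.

vax_rate = 3

Substituting into the hospital_load equation gives hospital_load = 4*vax_rate + 15.
Solve 4*vax_rate + 15 = 27: vax_rate = (27 - 15) / 4 = 3.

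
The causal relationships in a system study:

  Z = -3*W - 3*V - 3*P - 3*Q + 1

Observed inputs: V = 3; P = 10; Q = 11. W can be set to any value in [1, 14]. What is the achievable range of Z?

Substituting into the Z equation gives Z = -3*W - 71.
Linear in W, so extremes are at the endpoints: W = 1 gives Z = -74; W = 14 gives Z = -113.

-113 to -74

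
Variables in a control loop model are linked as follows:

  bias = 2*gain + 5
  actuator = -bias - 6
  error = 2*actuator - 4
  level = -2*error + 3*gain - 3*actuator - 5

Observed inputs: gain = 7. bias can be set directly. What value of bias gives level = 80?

bias = 2

Intervening on bias fixes its value directly, overriding its dependence on gain.
Substituting into the error equation gives error = -2*bias - 16.
Substituting into the level equation gives level = 7*bias + 66.
Solve 7*bias + 66 = 80: bias = (80 - 66) / 7 = 2.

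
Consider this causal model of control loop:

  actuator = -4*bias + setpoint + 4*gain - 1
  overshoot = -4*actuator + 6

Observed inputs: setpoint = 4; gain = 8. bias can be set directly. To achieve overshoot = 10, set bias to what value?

bias = 9

Substituting into the actuator equation gives actuator = -4*bias + 35.
This gives overshoot = 16*bias - 134.
Solve 16*bias - 134 = 10: bias = (10 + 134) / 16 = 9.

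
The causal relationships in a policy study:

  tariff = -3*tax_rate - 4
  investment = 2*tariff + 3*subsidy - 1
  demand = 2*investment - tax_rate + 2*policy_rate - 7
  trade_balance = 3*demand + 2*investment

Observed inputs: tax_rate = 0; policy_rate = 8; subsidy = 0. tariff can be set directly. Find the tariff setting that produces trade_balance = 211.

tariff = 12

Intervening on tariff fixes its value directly, overriding its dependence on tax_rate.
Substituting into the investment equation gives investment = 2*tariff - 1.
Substituting into the demand equation gives demand = 4*tariff + 7.
Substituting into the trade_balance equation gives trade_balance = 16*tariff + 19.
Solve 16*tariff + 19 = 211: tariff = (211 - 19) / 16 = 12.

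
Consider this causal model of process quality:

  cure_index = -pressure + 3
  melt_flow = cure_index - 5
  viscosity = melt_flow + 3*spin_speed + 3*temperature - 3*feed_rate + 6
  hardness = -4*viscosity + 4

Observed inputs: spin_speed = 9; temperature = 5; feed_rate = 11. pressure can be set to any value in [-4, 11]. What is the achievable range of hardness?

-64 to -4

Substituting into the melt_flow equation gives melt_flow = -pressure - 2.
Substituting into the viscosity equation gives viscosity = -pressure + 13.
This gives hardness = 4*pressure - 48.
Linear in pressure, so extremes are at the endpoints: pressure = -4 gives hardness = -64; pressure = 11 gives hardness = -4.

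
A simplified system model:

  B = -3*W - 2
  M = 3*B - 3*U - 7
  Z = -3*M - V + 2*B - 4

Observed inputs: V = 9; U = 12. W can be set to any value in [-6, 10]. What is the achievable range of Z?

4 to 340

Substituting into the M equation gives M = -9*W - 49.
Substituting into the Z equation gives Z = 21*W + 130.
Linear in W, so extremes are at the endpoints: W = -6 gives Z = 4; W = 10 gives Z = 340.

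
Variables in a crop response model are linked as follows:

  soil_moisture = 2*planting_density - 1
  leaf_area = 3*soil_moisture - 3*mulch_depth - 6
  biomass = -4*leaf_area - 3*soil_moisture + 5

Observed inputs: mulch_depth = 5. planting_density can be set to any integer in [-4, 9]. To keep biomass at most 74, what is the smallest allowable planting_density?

Substituting into the leaf_area equation gives leaf_area = 6*planting_density - 24.
biomass becomes -30*planting_density + 104.
Require -30*planting_density + 104 ≤ 74, so planting_density ≥ 1.
The smallest integer in [-4, 9] satisfying this is 1.

planting_density = 1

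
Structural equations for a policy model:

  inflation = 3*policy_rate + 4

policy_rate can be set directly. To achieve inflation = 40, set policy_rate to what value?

Solve 3*policy_rate + 4 = 40: policy_rate = (40 - 4) / 3 = 12.

policy_rate = 12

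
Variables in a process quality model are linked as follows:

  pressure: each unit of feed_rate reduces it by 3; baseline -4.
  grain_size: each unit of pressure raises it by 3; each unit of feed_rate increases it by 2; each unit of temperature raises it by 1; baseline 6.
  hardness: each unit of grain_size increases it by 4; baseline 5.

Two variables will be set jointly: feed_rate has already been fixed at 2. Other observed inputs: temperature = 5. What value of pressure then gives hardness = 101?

With feed_rate held at 2:
Intervening on pressure fixes its value directly, overriding its dependence on feed_rate.
Substituting into the grain_size equation gives grain_size = 3*pressure + 15.
Substituting into the hardness equation gives hardness = 12*pressure + 65.
Solve 12*pressure + 65 = 101: pressure = (101 - 65) / 12 = 3.

pressure = 3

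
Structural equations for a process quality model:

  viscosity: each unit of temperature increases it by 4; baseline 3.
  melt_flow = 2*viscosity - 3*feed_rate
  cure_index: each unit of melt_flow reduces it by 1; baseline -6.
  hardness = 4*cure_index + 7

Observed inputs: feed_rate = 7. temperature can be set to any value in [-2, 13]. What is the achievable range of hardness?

-373 to 107

Substituting into the melt_flow equation gives melt_flow = 8*temperature - 15.
So cure_index = -8*temperature + 9.
This gives hardness = -32*temperature + 43.
Linear in temperature, so extremes are at the endpoints: temperature = -2 gives hardness = 107; temperature = 13 gives hardness = -373.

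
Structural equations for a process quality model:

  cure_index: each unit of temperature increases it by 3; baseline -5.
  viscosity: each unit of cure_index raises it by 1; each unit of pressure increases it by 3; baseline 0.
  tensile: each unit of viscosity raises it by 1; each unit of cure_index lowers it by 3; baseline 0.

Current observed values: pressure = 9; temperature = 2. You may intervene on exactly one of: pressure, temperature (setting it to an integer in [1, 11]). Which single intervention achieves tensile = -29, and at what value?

Intervening on pressure: tensile = 3*pressure - 2. Reaching -29 requires pressure = -9, outside [1, 11].
Intervening on temperature: with other inputs at their observed values, tensile = -6*temperature + 37. Solving for -29 gives temperature = 11, within [1, 11].

set temperature = 11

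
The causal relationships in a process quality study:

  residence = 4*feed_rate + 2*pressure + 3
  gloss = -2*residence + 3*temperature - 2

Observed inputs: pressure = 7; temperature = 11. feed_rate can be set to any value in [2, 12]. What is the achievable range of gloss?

-99 to -19

Substituting into the residence equation gives residence = 4*feed_rate + 17.
Substituting into the gloss equation gives gloss = -8*feed_rate - 3.
Linear in feed_rate, so extremes are at the endpoints: feed_rate = 2 gives gloss = -19; feed_rate = 12 gives gloss = -99.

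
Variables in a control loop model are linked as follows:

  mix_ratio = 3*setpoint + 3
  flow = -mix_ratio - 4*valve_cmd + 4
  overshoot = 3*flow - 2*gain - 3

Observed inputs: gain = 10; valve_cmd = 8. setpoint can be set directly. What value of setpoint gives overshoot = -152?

Substituting into the flow equation gives flow = -3*setpoint - 31.
Substituting into the overshoot equation gives overshoot = -9*setpoint - 116.
Solve -9*setpoint - 116 = -152: setpoint = (-152 + 116) / -9 = 4.

setpoint = 4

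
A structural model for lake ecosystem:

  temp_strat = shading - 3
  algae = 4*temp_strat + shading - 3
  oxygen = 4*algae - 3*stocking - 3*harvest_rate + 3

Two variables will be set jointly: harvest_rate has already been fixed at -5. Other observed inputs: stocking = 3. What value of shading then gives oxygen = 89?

shading = 7

With harvest_rate held at -5:
Substituting into the algae equation gives algae = 5*shading - 15.
Substituting into the oxygen equation gives oxygen = 20*shading - 51.
Solve 20*shading - 51 = 89: shading = (89 + 51) / 20 = 7.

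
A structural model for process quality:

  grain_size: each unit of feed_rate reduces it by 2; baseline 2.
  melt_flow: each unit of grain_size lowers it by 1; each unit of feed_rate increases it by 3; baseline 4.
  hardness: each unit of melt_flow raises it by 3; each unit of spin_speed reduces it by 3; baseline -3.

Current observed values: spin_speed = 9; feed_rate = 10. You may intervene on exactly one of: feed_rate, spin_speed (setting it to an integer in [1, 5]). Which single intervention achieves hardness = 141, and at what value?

set spin_speed = 4

Intervening on feed_rate: hardness = 15*feed_rate - 24. Reaching 141 requires feed_rate = 11, outside [1, 5].
Intervening on spin_speed: with other inputs at their observed values, hardness = -3*spin_speed + 153. Solving for 141 gives spin_speed = 4, within [1, 5].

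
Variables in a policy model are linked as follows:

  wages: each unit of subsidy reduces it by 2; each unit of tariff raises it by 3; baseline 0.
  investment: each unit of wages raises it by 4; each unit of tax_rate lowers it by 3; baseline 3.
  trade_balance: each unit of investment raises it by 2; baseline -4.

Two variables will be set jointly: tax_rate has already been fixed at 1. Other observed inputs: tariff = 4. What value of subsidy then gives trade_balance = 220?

With tax_rate held at 1:
Substituting into the wages equation gives wages = -2*subsidy + 12.
Substituting into the investment equation gives investment = -8*subsidy + 48.
So trade_balance = -16*subsidy + 92.
Solve -16*subsidy + 92 = 220: subsidy = (220 - 92) / -16 = -8.

subsidy = -8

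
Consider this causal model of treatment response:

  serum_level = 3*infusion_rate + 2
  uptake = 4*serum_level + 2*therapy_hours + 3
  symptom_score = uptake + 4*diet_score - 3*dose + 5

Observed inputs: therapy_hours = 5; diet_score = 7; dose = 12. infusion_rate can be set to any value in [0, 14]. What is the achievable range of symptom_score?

Substituting into the uptake equation gives uptake = 12*infusion_rate + 21.
symptom_score becomes 12*infusion_rate + 18.
Linear in infusion_rate, so extremes are at the endpoints: infusion_rate = 0 gives symptom_score = 18; infusion_rate = 14 gives symptom_score = 186.

18 to 186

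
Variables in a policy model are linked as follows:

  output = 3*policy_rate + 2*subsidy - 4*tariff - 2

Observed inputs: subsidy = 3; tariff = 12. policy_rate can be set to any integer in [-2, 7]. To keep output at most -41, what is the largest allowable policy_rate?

policy_rate = 1

Substituting into the output equation gives output = 3*policy_rate - 44.
Require 3*policy_rate - 44 ≤ -41, so policy_rate ≤ 1.
The largest integer in [-2, 7] satisfying this is 1.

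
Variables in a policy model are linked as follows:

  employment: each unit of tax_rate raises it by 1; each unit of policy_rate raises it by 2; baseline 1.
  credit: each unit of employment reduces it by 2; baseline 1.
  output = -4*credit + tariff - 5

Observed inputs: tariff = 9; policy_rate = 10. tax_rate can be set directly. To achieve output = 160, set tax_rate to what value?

tax_rate = -1

Substituting into the employment equation gives employment = tax_rate + 21.
Substituting into the credit equation gives credit = -2*tax_rate - 41.
Substituting into the output equation gives output = 8*tax_rate + 168.
Solve 8*tax_rate + 168 = 160: tax_rate = (160 - 168) / 8 = -1.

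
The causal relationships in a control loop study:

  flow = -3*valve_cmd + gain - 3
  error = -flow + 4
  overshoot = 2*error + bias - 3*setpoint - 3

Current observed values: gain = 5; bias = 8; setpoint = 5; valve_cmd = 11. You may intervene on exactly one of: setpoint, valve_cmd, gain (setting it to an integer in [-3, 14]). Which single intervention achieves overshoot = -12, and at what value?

Intervening on setpoint: overshoot = -3*setpoint + 75. Reaching -12 requires setpoint = 29, outside [-3, 14].
Intervening on valve_cmd: with other inputs at their observed values, overshoot = 6*valve_cmd - 6. Solving for -12 gives valve_cmd = -1, within [-3, 14].
Intervening on gain: overshoot = -2*gain + 70. Reaching -12 requires gain = 41, outside [-3, 14].

set valve_cmd = -1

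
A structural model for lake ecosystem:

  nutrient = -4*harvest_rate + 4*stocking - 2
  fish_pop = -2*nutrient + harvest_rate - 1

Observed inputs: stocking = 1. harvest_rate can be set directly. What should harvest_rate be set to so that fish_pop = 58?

Substituting into the nutrient equation gives nutrient = -4*harvest_rate + 2.
This gives fish_pop = 9*harvest_rate - 5.
Solve 9*harvest_rate - 5 = 58: harvest_rate = (58 + 5) / 9 = 7.

harvest_rate = 7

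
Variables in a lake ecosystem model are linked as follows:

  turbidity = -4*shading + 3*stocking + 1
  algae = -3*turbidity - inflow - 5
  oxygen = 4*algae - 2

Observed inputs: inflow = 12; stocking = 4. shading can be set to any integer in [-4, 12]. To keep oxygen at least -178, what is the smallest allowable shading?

shading = 1

Substituting into the turbidity equation gives turbidity = -4*shading + 13.
So algae = 12*shading - 56.
Substituting into the oxygen equation gives oxygen = 48*shading - 226.
Require 48*shading - 226 ≥ -178, so shading ≥ 1.
The smallest integer in [-4, 12] satisfying this is 1.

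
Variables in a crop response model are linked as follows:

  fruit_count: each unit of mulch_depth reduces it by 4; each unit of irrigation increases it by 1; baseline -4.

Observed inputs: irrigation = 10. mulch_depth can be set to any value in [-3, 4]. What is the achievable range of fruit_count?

-10 to 18

Substituting into the fruit_count equation gives fruit_count = -4*mulch_depth + 6.
Linear in mulch_depth, so extremes are at the endpoints: mulch_depth = -3 gives fruit_count = 18; mulch_depth = 4 gives fruit_count = -10.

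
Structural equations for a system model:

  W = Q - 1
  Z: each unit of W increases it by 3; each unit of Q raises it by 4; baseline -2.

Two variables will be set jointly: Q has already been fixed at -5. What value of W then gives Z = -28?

W = -2

With Q held at -5:
Intervening on W fixes its value directly, overriding its dependence on Q.
Substituting into the Z equation gives Z = 3*W - 22.
Solve 3*W - 22 = -28: W = (-28 + 22) / 3 = -2.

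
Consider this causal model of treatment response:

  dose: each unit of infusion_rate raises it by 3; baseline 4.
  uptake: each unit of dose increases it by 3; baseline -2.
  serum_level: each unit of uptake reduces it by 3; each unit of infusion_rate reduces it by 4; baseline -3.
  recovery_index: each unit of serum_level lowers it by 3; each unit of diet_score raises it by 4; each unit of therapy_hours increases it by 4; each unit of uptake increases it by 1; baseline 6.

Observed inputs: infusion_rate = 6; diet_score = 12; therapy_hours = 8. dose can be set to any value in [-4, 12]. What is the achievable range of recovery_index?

27 to 507

Intervening on dose fixes its value directly, overriding its dependence on infusion_rate.
Substituting into the serum_level equation gives serum_level = -9*dose - 21.
Substituting into the recovery_index equation gives recovery_index = 30*dose + 147.
Linear in dose, so extremes are at the endpoints: dose = -4 gives recovery_index = 27; dose = 12 gives recovery_index = 507.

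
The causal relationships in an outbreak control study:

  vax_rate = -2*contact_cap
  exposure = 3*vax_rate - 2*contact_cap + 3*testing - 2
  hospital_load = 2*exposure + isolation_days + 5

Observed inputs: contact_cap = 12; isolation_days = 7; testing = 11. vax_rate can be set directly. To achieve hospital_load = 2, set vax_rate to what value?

Intervening on vax_rate fixes its value directly, overriding its dependence on contact_cap.
Substituting into the exposure equation gives exposure = 3*vax_rate + 7.
hospital_load becomes 6*vax_rate + 26.
Solve 6*vax_rate + 26 = 2: vax_rate = (2 - 26) / 6 = -4.

vax_rate = -4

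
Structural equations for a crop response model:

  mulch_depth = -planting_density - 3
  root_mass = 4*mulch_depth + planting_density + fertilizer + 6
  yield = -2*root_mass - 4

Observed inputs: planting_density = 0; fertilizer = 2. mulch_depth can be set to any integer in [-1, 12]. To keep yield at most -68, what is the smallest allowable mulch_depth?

Intervening on mulch_depth fixes its value directly, overriding its dependence on planting_density.
Substituting into the root_mass equation gives root_mass = 4*mulch_depth + 8.
Substituting into the yield equation gives yield = -8*mulch_depth - 20.
Require -8*mulch_depth - 20 ≤ -68, so mulch_depth ≥ 6.
The smallest integer in [-1, 12] satisfying this is 6.

mulch_depth = 6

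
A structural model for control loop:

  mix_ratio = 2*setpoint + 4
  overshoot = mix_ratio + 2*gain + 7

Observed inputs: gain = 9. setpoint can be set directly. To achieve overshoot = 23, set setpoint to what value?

Substituting into the overshoot equation gives overshoot = 2*setpoint + 29.
Solve 2*setpoint + 29 = 23: setpoint = (23 - 29) / 2 = -3.

setpoint = -3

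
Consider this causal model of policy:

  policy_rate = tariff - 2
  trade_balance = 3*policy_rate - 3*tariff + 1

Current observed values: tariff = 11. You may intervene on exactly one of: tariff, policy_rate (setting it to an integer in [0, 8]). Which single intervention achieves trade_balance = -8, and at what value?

set policy_rate = 8

Intervening on tariff: the paths from tariff to trade_balance cancel (net effect zero), leaving trade_balance = -5; -8 is unreachable this way.
Intervening on policy_rate: with other inputs at their observed values, trade_balance = 3*policy_rate - 32. Solving for -8 gives policy_rate = 8, within [0, 8].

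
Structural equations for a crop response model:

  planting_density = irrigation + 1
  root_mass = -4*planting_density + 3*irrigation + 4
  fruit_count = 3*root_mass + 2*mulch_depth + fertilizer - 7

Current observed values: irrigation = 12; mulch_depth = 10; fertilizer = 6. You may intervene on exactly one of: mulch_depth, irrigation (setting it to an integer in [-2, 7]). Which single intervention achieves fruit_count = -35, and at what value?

Intervening on mulch_depth: with other inputs at their observed values, fruit_count = 2*mulch_depth - 37. Solving for -35 gives mulch_depth = 1, within [-2, 7].
Intervening on irrigation: fruit_count = -3*irrigation + 19. Reaching -35 requires irrigation = 18, outside [-2, 7].

set mulch_depth = 1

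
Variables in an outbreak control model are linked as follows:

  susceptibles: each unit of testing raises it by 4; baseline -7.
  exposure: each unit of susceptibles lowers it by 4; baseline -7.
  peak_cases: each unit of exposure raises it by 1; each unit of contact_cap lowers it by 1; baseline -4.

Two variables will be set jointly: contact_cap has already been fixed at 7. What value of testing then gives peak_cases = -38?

testing = 3

With contact_cap held at 7:
Substituting into the exposure equation gives exposure = -16*testing + 21.
Substituting into the peak_cases equation gives peak_cases = -16*testing + 10.
Solve -16*testing + 10 = -38: testing = (-38 - 10) / -16 = 3.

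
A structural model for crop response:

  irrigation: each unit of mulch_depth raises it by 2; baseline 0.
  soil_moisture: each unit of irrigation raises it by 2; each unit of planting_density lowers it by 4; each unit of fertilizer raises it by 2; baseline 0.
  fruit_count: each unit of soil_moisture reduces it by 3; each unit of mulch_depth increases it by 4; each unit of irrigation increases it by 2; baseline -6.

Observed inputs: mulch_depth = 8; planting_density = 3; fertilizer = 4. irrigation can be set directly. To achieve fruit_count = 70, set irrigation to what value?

Intervening on irrigation fixes its value directly, overriding its dependence on mulch_depth.
Substituting into the soil_moisture equation gives soil_moisture = 2*irrigation - 4.
Substituting into the fruit_count equation gives fruit_count = -4*irrigation + 38.
Solve -4*irrigation + 38 = 70: irrigation = (70 - 38) / -4 = -8.

irrigation = -8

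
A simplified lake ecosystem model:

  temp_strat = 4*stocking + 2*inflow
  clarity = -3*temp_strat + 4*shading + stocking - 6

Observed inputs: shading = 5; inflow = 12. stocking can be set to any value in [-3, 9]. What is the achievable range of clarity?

Substituting into the temp_strat equation gives temp_strat = 4*stocking + 24.
So clarity = -11*stocking - 58.
Linear in stocking, so extremes are at the endpoints: stocking = -3 gives clarity = -25; stocking = 9 gives clarity = -157.

-157 to -25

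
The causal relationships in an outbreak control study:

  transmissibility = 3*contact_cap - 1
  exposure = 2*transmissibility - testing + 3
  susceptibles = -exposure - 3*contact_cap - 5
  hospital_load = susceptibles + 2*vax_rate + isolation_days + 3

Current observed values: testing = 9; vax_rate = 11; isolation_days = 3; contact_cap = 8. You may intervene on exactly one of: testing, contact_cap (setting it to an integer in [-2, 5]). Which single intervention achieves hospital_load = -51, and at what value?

Intervening on testing: with other inputs at their observed values, hospital_load = testing - 50. Solving for -51 gives testing = -1, within [-2, 5].
Intervening on contact_cap: hospital_load = -9*contact_cap + 31. Reaching -51 requires contact_cap = 82/9, not an integer.

set testing = -1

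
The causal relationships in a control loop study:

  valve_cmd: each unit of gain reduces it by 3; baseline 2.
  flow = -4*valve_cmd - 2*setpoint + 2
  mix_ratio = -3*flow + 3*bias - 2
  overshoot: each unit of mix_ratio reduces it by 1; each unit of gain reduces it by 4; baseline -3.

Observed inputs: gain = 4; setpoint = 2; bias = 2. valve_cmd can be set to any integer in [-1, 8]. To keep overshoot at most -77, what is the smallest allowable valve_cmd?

Intervening on valve_cmd fixes its value directly, overriding its dependence on gain.
Substituting into the flow equation gives flow = -4*valve_cmd - 2.
So mix_ratio = 12*valve_cmd + 10.
So overshoot = -12*valve_cmd - 29.
Require -12*valve_cmd - 29 ≤ -77, so valve_cmd ≥ 4.
The smallest integer in [-1, 8] satisfying this is 4.

valve_cmd = 4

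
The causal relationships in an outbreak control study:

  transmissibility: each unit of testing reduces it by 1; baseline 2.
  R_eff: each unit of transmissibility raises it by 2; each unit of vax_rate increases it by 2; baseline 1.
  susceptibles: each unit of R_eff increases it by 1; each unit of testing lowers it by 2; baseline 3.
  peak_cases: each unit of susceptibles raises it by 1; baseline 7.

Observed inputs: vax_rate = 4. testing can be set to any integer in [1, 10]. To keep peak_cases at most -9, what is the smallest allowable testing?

Substituting into the R_eff equation gives R_eff = -2*testing + 13.
susceptibles becomes -4*testing + 16.
Substituting into the peak_cases equation gives peak_cases = -4*testing + 23.
Require -4*testing + 23 ≤ -9, so testing ≥ 8.
The smallest integer in [1, 10] satisfying this is 8.

testing = 8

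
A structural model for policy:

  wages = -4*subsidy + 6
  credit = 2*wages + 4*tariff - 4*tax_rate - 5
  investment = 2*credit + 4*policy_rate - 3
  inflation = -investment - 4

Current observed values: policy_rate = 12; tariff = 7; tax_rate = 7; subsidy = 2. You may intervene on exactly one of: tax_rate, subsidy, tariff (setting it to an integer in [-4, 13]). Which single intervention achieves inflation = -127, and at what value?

Intervening on tax_rate: inflation = 8*tax_rate - 87. Reaching -127 requires tax_rate = -5, outside [-4, 13].
Intervening on subsidy: with other inputs at their observed values, inflation = 16*subsidy - 63. Solving for -127 gives subsidy = -4, within [-4, 13].
Intervening on tariff: inflation = -8*tariff + 25. Reaching -127 requires tariff = 19, outside [-4, 13].

set subsidy = -4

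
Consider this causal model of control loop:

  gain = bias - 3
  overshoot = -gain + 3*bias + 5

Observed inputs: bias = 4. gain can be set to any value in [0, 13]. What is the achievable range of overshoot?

4 to 17

Intervening on gain fixes its value directly, overriding its dependence on bias.
Substituting into the overshoot equation gives overshoot = -gain + 17.
Linear in gain, so extremes are at the endpoints: gain = 0 gives overshoot = 17; gain = 13 gives overshoot = 4.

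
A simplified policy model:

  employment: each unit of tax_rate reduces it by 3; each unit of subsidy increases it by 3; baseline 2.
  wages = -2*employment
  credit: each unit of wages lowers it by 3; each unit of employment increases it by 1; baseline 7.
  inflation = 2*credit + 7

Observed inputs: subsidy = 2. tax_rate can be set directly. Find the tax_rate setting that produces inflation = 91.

tax_rate = 1

Substituting into the employment equation gives employment = -3*tax_rate + 8.
Substituting into the wages equation gives wages = 6*tax_rate - 16.
Substituting into the credit equation gives credit = -21*tax_rate + 63.
inflation becomes -42*tax_rate + 133.
Solve -42*tax_rate + 133 = 91: tax_rate = (91 - 133) / -42 = 1.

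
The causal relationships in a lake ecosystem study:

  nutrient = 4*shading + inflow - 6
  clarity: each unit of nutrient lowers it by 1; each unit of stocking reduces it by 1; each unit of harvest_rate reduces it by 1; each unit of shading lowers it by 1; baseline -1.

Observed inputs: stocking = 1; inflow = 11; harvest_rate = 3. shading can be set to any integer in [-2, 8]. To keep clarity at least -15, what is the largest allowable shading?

shading = 1

Substituting into the nutrient equation gives nutrient = 4*shading + 5.
Substituting into the clarity equation gives clarity = -5*shading - 10.
Require -5*shading - 10 ≥ -15, so shading ≤ 1.
The largest integer in [-2, 8] satisfying this is 1.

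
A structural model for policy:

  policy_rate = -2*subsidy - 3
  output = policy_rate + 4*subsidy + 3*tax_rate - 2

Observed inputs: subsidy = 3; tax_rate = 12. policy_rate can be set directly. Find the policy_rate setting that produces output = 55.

Intervening on policy_rate fixes its value directly, overriding its dependence on subsidy.
Substituting into the output equation gives output = policy_rate + 46.
Solve policy_rate + 46 = 55: policy_rate = (55 - 46) / 1 = 9.

policy_rate = 9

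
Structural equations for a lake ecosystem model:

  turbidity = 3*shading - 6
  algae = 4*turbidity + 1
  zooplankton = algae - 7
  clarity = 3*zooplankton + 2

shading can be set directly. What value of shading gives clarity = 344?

Substituting into the algae equation gives algae = 12*shading - 23.
This gives zooplankton = 12*shading - 30.
Substituting into the clarity equation gives clarity = 36*shading - 88.
Solve 36*shading - 88 = 344: shading = (344 + 88) / 36 = 12.

shading = 12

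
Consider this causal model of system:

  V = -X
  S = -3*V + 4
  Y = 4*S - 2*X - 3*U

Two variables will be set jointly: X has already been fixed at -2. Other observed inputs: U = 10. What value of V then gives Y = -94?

With X held at -2:
Intervening on V fixes its value directly, overriding its dependence on X.
Substituting into the Y equation gives Y = -12*V - 10.
Solve -12*V - 10 = -94: V = (-94 + 10) / -12 = 7.

V = 7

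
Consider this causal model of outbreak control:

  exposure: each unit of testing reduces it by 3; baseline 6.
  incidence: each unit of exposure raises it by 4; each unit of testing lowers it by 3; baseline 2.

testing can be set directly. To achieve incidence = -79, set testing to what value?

Substituting into the incidence equation gives incidence = -15*testing + 26.
Solve -15*testing + 26 = -79: testing = (-79 - 26) / -15 = 7.

testing = 7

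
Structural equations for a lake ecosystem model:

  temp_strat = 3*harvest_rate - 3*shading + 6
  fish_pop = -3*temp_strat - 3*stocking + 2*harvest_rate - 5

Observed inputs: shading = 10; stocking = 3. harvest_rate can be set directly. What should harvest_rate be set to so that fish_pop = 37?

Substituting into the temp_strat equation gives temp_strat = 3*harvest_rate - 24.
fish_pop becomes -7*harvest_rate + 58.
Solve -7*harvest_rate + 58 = 37: harvest_rate = (37 - 58) / -7 = 3.

harvest_rate = 3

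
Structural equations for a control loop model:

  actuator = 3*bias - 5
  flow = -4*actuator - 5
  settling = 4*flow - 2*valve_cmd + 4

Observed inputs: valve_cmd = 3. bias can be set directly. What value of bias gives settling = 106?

bias = -1

Substituting into the flow equation gives flow = -12*bias + 15.
So settling = -48*bias + 58.
Solve -48*bias + 58 = 106: bias = (106 - 58) / -48 = -1.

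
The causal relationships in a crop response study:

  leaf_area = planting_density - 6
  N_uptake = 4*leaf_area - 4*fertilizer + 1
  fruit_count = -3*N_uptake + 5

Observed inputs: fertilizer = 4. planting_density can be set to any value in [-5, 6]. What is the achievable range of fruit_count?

Substituting into the N_uptake equation gives N_uptake = 4*planting_density - 39.
fruit_count becomes -12*planting_density + 122.
Linear in planting_density, so extremes are at the endpoints: planting_density = -5 gives fruit_count = 182; planting_density = 6 gives fruit_count = 50.

50 to 182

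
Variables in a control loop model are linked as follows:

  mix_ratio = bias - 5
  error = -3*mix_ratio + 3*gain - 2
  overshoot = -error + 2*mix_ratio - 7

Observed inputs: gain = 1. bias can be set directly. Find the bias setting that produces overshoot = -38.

Substituting into the error equation gives error = -3*bias + 16.
Substituting into the overshoot equation gives overshoot = 5*bias - 33.
Solve 5*bias - 33 = -38: bias = (-38 + 33) / 5 = -1.

bias = -1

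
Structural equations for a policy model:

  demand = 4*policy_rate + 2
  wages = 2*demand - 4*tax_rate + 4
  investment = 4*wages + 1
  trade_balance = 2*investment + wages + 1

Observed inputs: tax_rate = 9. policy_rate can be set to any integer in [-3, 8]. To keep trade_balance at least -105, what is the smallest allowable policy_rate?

Substituting into the wages equation gives wages = 8*policy_rate - 28.
investment becomes 32*policy_rate - 111.
Substituting into the trade_balance equation gives trade_balance = 72*policy_rate - 249.
Require 72*policy_rate - 249 ≥ -105, so policy_rate ≥ 2.
The smallest integer in [-3, 8] satisfying this is 2.

policy_rate = 2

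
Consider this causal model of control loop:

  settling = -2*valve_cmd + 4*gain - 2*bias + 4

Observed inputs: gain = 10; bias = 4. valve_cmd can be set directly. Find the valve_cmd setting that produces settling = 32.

Substituting into the settling equation gives settling = -2*valve_cmd + 36.
Solve -2*valve_cmd + 36 = 32: valve_cmd = (32 - 36) / -2 = 2.

valve_cmd = 2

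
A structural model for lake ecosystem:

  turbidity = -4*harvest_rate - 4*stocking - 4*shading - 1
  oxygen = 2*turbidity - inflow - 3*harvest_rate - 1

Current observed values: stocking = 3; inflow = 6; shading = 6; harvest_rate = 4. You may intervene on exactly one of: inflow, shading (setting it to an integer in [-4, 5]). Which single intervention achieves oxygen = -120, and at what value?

set inflow = 1

Intervening on inflow: with other inputs at their observed values, oxygen = -inflow - 119. Solving for -120 gives inflow = 1, within [-4, 5].
Intervening on shading: oxygen = -8*shading - 77. Reaching -120 requires shading = 43/8, not an integer.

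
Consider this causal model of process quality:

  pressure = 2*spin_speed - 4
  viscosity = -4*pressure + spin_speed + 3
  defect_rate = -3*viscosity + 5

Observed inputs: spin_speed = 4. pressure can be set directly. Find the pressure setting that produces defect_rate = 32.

Intervening on pressure fixes its value directly, overriding its dependence on spin_speed.
Substituting into the viscosity equation gives viscosity = -4*pressure + 7.
Substituting into the defect_rate equation gives defect_rate = 12*pressure - 16.
Solve 12*pressure - 16 = 32: pressure = (32 + 16) / 12 = 4.

pressure = 4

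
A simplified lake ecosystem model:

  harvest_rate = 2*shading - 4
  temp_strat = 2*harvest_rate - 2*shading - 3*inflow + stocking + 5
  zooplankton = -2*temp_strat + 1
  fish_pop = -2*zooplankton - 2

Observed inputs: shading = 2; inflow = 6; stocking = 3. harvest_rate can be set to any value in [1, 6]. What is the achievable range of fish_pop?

Intervening on harvest_rate fixes its value directly, overriding its dependence on shading.
Substituting into the temp_strat equation gives temp_strat = 2*harvest_rate - 14.
zooplankton becomes -4*harvest_rate + 29.
Substituting into the fish_pop equation gives fish_pop = 8*harvest_rate - 60.
Linear in harvest_rate, so extremes are at the endpoints: harvest_rate = 1 gives fish_pop = -52; harvest_rate = 6 gives fish_pop = -12.

-52 to -12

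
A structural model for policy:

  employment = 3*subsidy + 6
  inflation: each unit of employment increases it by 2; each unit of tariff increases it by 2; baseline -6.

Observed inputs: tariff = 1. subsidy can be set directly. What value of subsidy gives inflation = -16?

subsidy = -4

Substituting into the inflation equation gives inflation = 6*subsidy + 8.
Solve 6*subsidy + 8 = -16: subsidy = (-16 - 8) / 6 = -4.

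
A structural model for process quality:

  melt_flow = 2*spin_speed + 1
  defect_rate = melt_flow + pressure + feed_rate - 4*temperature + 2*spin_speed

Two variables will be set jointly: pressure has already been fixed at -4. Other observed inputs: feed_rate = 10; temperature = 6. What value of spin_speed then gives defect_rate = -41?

spin_speed = -6

With pressure held at -4:
Substituting into the defect_rate equation gives defect_rate = 4*spin_speed - 17.
Solve 4*spin_speed - 17 = -41: spin_speed = (-41 + 17) / 4 = -6.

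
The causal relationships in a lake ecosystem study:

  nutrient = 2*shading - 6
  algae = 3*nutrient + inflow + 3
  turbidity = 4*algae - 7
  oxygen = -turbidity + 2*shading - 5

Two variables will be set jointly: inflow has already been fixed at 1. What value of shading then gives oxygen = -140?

With inflow held at 1:
Substituting into the algae equation gives algae = 6*shading - 14.
turbidity becomes 24*shading - 63.
Substituting into the oxygen equation gives oxygen = -22*shading + 58.
Solve -22*shading + 58 = -140: shading = (-140 - 58) / -22 = 9.

shading = 9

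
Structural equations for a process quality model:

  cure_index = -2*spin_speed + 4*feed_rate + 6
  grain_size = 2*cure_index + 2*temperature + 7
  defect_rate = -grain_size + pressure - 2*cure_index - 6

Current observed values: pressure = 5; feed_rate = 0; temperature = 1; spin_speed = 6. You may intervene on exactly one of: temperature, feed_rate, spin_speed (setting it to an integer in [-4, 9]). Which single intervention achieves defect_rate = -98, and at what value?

set feed_rate = 7

Intervening on temperature: defect_rate = -2*temperature + 16. Reaching -98 requires temperature = 57, outside [-4, 9].
Intervening on feed_rate: with other inputs at their observed values, defect_rate = -16*feed_rate + 14. Solving for -98 gives feed_rate = 7, within [-4, 9].
Intervening on spin_speed: defect_rate = 8*spin_speed - 34. Reaching -98 requires spin_speed = -8, outside [-4, 9].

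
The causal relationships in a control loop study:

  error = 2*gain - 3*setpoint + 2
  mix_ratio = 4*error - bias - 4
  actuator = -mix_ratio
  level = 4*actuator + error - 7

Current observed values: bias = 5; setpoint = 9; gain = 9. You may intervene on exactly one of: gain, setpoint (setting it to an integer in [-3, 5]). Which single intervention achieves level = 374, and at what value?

Intervening on gain: with other inputs at their observed values, level = -30*gain + 404. Solving for 374 gives gain = 1, within [-3, 5].
Intervening on setpoint: level = 45*setpoint - 271. Reaching 374 requires setpoint = 43/3, not an integer.

set gain = 1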